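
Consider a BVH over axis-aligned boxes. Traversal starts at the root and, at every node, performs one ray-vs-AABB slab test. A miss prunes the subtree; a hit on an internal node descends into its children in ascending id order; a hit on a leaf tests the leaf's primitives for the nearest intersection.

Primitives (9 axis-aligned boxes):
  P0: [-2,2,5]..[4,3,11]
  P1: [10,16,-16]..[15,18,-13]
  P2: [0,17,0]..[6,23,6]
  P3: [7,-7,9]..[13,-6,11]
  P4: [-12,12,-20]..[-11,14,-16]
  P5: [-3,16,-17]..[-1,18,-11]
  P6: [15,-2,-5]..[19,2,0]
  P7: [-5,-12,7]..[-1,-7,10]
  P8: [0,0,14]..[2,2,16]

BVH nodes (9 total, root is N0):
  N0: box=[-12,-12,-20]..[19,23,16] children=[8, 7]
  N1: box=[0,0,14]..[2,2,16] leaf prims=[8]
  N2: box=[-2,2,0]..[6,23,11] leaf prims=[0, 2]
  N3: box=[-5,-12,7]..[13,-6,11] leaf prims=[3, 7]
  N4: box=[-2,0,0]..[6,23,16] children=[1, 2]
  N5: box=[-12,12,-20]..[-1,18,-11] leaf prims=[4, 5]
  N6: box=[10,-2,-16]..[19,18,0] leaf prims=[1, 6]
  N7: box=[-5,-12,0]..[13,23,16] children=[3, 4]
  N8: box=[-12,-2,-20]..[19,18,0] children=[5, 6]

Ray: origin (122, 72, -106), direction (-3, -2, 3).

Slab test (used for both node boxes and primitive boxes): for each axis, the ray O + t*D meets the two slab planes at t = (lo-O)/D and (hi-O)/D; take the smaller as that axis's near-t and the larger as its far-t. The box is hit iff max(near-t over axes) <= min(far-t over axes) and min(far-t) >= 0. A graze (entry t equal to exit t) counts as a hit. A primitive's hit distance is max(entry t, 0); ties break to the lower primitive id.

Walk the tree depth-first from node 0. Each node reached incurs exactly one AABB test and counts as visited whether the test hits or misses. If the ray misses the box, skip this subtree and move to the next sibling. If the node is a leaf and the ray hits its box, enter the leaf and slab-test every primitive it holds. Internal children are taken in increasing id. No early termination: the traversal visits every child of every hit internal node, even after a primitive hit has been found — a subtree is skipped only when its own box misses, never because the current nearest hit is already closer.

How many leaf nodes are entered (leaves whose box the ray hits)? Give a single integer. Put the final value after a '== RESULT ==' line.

Trace the traversal:
N0 x:[103/3,134/3] y:[49/2,42] z:[86/3,122/3] -> hit [103/3,122/3], descend [7, 8]
  N7 x:[109/3,127/3] y:[49/2,42] z:[106/3,122/3] -> hit [109/3,122/3], descend [3, 4]
    N3 x:[109/3,127/3] y:[39,42] z:[113/3,39] -> hit [39,39] leaf, test {P3(miss), P7(miss)}
    N4 x:[116/3,124/3] y:[49/2,36] z:[106/3,122/3] -> miss, prune
  N8 x:[103/3,134/3] y:[27,37] z:[86/3,106/3] -> hit [103/3,106/3], descend [5, 6]
    N5 x:[41,134/3] y:[27,30] z:[86/3,95/3] -> miss, prune
    N6 x:[103/3,112/3] y:[27,37] z:[30,106/3] -> hit [103/3,106/3] leaf, test {P1(miss), P6@t=35}

7 AABB tests over nodes [0, 7, 3, 4, 8, 5, 6]; 2 leaves entered; closest P6.

== RESULT ==
2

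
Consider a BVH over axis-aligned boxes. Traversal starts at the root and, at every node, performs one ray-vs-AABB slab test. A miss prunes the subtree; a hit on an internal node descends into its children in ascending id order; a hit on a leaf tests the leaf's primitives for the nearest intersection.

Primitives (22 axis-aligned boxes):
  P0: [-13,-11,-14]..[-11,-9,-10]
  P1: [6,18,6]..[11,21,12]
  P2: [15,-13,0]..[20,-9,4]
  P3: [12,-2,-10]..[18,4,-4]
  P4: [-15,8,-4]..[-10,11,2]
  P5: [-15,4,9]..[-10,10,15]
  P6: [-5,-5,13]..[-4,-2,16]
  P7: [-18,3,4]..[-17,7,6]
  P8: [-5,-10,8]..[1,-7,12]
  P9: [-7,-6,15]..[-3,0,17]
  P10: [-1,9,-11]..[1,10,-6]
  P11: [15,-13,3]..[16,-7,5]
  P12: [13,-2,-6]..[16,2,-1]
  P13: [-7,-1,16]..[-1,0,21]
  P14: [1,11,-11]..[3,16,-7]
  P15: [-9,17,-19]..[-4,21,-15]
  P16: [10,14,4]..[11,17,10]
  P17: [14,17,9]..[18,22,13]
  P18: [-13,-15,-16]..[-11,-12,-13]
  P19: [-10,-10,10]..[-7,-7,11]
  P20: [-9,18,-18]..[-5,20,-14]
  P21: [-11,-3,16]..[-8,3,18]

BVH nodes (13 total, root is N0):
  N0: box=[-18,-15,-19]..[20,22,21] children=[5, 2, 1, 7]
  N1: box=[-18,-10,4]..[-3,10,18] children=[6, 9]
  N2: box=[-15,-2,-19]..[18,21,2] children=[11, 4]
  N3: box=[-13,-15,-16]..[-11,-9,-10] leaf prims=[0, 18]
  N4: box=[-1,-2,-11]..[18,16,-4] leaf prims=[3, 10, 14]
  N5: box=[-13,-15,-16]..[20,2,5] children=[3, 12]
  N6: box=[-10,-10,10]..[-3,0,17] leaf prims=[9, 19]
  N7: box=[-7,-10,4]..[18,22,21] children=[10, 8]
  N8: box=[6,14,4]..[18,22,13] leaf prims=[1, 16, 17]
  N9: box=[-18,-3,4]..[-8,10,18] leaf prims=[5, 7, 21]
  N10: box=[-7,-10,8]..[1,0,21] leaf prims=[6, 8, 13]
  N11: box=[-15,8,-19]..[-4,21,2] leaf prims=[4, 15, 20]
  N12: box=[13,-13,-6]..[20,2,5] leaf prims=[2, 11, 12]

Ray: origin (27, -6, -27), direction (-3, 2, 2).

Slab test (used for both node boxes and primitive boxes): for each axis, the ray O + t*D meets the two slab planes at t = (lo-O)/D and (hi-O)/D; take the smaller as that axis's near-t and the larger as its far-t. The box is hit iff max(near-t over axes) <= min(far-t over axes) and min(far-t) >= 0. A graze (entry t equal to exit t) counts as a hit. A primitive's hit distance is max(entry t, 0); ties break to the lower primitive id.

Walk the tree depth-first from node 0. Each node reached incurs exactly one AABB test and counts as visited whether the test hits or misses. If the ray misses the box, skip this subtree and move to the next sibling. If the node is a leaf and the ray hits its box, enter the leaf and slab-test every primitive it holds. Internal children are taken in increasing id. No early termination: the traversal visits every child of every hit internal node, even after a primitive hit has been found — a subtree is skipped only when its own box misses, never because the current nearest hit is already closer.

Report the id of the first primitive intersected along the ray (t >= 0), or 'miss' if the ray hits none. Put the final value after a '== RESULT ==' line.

Trace the traversal:
N0 x:[7/3,15] y:[-9/2,14] z:[4,24] -> hit [4,14], descend [1, 2, 5, 7]
  N1 x:[10,15] y:[-2,8] z:[31/2,45/2] -> miss, prune
  N2 x:[3,14] y:[2,27/2] z:[4,29/2] -> hit [4,27/2], descend [4, 11]
    N4 x:[3,28/3] y:[2,11] z:[8,23/2] -> hit [8,28/3] leaf, test {P3(miss), P10(miss), P14@t=17/2}
    N11 x:[31/3,14] y:[7,27/2] z:[4,29/2] -> hit [31/3,27/2] leaf, test {P4(miss), P15(miss), P20(miss)}
  N5 x:[7/3,40/3] y:[-9/2,4] z:[11/2,16] -> miss, prune
  N7 x:[3,34/3] y:[-2,14] z:[31/2,24] -> miss, prune

Summary -> nodes [0, 1, 2, 4, 11, 5, 7]; box-tests=7; leaf-entries=2; first=P14

== RESULT ==
14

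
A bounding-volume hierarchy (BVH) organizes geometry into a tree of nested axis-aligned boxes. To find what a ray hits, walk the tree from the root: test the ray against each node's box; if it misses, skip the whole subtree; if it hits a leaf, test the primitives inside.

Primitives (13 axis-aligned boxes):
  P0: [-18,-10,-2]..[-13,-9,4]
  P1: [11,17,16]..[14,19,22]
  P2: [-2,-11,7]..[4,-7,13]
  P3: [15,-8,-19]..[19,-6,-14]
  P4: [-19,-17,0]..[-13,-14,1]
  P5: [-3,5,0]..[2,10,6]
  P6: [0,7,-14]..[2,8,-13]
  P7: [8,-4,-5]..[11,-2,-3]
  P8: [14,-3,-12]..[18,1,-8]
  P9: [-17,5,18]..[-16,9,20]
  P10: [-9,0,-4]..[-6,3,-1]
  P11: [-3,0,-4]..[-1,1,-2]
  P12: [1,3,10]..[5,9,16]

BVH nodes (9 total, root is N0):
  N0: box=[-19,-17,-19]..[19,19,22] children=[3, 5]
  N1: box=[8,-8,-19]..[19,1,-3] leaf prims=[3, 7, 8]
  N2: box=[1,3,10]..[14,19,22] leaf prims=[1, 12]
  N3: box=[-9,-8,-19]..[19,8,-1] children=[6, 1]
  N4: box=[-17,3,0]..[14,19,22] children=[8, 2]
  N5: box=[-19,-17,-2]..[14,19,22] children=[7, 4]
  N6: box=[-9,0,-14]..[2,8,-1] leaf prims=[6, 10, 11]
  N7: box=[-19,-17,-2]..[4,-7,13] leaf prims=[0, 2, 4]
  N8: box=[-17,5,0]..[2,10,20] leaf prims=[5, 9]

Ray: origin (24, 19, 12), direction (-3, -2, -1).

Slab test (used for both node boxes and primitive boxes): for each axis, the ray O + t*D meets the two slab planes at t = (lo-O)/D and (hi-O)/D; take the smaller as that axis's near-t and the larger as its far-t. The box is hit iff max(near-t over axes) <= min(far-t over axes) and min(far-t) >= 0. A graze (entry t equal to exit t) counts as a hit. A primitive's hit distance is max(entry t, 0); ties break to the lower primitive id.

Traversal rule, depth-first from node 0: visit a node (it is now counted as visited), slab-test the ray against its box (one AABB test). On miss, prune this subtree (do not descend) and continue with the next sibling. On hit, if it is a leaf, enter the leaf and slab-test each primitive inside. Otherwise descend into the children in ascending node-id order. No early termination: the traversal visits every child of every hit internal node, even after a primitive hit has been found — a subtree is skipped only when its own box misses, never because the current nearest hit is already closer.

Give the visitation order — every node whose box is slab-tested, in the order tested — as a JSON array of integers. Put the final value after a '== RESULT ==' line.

Trace the traversal:
N0 x:[5/3,43/3] y:[0,18] z:[-10,31] -> hit [5/3,43/3], descend [3, 5]
  N3 x:[5/3,11] y:[11/2,27/2] z:[13,31] -> miss, prune
  N5 x:[10/3,43/3] y:[0,18] z:[-10,14] -> hit [10/3,14], descend [4, 7]
    N4 x:[10/3,41/3] y:[0,8] z:[-10,12] -> hit [10/3,8], descend [2, 8]
      N2 x:[10/3,23/3] y:[0,8] z:[-10,2] -> miss, prune
      N8 x:[22/3,41/3] y:[9/2,7] z:[-8,12] -> miss, prune
    N7 x:[20/3,43/3] y:[13,18] z:[-1,14] -> hit [13,14] leaf, test {P0@t=14, P2(miss), P4(miss)}

order=[0, 3, 5, 4, 2, 8, 7]  |boxes|=7  |leaves|=1  hit=P0

== RESULT ==
[0, 3, 5, 4, 2, 8, 7]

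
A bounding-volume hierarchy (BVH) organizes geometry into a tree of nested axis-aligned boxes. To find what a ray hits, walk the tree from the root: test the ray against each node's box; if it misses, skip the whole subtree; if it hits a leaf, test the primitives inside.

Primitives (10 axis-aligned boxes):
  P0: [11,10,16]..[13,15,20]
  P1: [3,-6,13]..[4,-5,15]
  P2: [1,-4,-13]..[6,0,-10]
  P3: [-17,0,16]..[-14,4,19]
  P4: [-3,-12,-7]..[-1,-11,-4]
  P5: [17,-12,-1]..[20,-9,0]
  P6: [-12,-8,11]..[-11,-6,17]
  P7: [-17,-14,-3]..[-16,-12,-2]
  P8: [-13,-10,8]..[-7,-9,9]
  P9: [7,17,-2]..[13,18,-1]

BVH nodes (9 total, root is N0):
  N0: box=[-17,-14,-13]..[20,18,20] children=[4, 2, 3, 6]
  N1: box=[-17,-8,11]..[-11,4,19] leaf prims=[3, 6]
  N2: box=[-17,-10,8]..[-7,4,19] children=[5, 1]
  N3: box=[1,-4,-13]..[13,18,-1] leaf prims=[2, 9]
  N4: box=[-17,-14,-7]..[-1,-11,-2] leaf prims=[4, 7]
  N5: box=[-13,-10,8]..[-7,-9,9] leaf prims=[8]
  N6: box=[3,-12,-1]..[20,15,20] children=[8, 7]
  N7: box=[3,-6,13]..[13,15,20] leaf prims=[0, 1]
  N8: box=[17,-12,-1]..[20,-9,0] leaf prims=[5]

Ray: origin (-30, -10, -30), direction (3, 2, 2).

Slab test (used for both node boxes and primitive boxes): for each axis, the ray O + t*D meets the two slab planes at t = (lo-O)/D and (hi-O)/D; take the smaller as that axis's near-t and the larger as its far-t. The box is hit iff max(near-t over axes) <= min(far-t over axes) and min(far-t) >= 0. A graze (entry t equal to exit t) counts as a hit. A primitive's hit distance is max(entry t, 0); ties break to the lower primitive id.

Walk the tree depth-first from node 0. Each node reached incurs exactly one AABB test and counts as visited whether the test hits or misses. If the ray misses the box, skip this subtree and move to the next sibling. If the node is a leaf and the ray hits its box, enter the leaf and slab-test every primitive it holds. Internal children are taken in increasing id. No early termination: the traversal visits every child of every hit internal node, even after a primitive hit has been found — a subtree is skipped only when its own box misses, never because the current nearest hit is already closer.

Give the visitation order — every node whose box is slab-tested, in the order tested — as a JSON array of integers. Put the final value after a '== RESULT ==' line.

Walk:
N0 x:[13/3,50/3] y:[-2,14] z:[17/2,25] -> hit [17/2,14], descend [2, 3, 4, 6]
  N2 x:[13/3,23/3] y:[0,7] z:[19,49/2] -> miss, prune
  N3 x:[31/3,43/3] y:[3,14] z:[17/2,29/2] -> hit [31/3,14] leaf, test {P2(miss), P9@t=14}
  N4 x:[13/3,29/3] y:[-2,-1/2] z:[23/2,14] -> miss, prune
  N6 x:[11,50/3] y:[-1,25/2] z:[29/2,25] -> miss, prune

5 AABB tests over nodes [0, 2, 3, 4, 6]; 1 leaf entered; closest P9.

== RESULT ==
[0, 2, 3, 4, 6]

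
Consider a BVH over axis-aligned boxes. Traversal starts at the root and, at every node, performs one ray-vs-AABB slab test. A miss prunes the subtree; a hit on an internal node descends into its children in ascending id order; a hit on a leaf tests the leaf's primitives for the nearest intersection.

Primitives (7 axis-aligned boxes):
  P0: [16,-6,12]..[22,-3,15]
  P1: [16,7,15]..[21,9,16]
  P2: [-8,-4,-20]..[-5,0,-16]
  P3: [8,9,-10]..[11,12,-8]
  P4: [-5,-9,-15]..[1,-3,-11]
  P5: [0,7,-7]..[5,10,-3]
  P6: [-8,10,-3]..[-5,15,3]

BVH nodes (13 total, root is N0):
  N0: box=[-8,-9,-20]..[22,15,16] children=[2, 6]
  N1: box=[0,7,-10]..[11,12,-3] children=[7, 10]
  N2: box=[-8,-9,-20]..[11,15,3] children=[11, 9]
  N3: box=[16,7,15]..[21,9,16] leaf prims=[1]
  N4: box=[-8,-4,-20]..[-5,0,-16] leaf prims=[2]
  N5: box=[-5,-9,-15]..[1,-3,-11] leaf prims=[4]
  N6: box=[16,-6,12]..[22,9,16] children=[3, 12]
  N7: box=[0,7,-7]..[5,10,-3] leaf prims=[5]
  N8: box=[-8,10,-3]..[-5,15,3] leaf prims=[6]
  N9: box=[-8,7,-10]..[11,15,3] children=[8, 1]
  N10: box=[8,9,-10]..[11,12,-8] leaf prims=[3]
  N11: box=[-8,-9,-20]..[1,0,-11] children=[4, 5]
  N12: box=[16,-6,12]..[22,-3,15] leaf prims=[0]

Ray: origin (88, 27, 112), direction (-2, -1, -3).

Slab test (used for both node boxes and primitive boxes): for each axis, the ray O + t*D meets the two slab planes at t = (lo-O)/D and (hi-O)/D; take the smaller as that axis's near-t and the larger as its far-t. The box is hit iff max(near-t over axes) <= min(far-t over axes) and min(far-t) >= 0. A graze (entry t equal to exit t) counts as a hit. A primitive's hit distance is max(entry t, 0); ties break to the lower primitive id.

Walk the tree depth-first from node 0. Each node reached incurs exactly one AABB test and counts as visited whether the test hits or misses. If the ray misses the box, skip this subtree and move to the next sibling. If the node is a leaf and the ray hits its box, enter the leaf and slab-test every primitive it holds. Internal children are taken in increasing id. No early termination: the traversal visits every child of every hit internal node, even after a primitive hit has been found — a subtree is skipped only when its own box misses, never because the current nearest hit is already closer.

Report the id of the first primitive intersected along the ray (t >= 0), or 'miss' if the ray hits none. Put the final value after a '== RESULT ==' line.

Walk:
N0 x:[33,48] y:[12,36] z:[32,44] -> hit [33,36], descend [2, 6]
  N2 x:[77/2,48] y:[12,36] z:[109/3,44] -> miss, prune
  N6 x:[33,36] y:[18,33] z:[32,100/3] -> hit [33,33], descend [3, 12]
    N3 x:[67/2,36] y:[18,20] z:[32,97/3] -> miss, prune
    N12 x:[33,36] y:[30,33] z:[97/3,100/3] -> hit [33,33] leaf, test {P0@t=33}

Summary -> nodes [0, 2, 6, 3, 12]; box-tests=5; leaf-entries=1; first=P0

== RESULT ==
0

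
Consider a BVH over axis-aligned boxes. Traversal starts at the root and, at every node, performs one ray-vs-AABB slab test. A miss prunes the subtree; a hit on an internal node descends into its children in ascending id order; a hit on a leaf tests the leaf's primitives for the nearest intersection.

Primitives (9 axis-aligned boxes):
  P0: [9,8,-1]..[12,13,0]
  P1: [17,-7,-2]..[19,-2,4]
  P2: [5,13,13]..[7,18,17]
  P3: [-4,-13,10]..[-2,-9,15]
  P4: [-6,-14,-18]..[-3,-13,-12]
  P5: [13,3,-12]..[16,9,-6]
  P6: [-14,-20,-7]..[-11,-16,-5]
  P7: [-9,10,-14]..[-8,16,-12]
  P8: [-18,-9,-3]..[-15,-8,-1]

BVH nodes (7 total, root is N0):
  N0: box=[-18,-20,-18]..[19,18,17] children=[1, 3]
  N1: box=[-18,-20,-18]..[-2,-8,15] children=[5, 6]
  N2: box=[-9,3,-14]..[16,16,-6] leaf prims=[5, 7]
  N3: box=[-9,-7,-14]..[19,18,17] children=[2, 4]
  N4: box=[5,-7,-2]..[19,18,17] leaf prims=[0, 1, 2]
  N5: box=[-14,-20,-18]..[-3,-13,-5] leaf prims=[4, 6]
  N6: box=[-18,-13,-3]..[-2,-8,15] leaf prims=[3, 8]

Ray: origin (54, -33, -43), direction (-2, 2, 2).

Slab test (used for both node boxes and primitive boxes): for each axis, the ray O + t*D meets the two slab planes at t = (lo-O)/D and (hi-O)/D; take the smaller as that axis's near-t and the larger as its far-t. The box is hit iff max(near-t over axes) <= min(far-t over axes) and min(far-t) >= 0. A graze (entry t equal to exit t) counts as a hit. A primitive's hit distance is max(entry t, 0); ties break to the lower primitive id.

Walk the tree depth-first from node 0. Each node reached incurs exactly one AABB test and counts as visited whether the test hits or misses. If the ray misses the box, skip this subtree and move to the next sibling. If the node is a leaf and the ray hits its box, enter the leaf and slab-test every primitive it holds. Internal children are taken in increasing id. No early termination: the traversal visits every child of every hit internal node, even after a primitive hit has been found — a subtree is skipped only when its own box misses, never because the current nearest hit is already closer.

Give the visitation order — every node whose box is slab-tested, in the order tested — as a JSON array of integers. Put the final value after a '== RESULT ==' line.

Walk:
N0 x:[35/2,36] y:[13/2,51/2] z:[25/2,30] -> hit [35/2,51/2], descend [1, 3]
  N1 x:[28,36] y:[13/2,25/2] z:[25/2,29] -> miss, prune
  N3 x:[35/2,63/2] y:[13,51/2] z:[29/2,30] -> hit [35/2,51/2], descend [2, 4]
    N2 x:[19,63/2] y:[18,49/2] z:[29/2,37/2] -> miss, prune
    N4 x:[35/2,49/2] y:[13,51/2] z:[41/2,30] -> hit [41/2,49/2] leaf, test {P0@t=21, P1(miss), P2(miss)}

order=[0, 1, 3, 2, 4]  |boxes|=5  |leaves|=1  hit=P0

== RESULT ==
[0, 1, 3, 2, 4]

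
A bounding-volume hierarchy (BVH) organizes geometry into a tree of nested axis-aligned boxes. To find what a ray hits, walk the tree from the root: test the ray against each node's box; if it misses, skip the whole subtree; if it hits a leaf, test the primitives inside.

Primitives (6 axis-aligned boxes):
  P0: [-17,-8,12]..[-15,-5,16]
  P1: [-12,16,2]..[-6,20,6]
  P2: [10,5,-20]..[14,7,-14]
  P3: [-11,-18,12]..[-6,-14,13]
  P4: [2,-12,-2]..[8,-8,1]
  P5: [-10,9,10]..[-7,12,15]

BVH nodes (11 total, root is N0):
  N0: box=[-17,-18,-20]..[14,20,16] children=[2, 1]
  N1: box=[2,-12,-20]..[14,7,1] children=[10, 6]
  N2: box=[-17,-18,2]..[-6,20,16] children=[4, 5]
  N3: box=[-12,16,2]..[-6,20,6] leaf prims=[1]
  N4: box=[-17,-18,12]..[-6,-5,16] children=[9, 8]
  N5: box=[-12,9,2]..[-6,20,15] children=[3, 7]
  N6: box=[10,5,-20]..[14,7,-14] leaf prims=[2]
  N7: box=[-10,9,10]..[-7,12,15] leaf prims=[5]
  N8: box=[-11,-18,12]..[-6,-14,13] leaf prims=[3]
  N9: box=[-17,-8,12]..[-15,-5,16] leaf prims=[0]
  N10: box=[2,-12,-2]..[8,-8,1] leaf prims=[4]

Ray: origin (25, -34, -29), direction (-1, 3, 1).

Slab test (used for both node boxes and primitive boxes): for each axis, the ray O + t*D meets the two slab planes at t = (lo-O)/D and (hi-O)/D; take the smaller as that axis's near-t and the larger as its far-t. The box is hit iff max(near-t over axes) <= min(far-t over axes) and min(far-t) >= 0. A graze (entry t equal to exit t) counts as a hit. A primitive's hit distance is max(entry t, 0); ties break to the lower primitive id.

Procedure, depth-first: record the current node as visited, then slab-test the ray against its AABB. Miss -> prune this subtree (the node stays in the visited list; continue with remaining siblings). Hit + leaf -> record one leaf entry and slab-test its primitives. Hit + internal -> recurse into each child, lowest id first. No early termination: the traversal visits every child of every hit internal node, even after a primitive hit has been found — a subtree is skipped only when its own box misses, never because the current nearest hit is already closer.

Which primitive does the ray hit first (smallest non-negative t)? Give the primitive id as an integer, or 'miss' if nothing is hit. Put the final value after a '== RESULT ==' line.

Trace the traversal:
N0 x:[11,42] y:[16/3,18] z:[9,45] -> hit [11,18], descend [1, 2]
  N1 x:[11,23] y:[22/3,41/3] z:[9,30] -> hit [11,41/3], descend [6, 10]
    N6 x:[11,15] y:[13,41/3] z:[9,15] -> hit [13,41/3] leaf, test {P2@t=13}
    N10 x:[17,23] y:[22/3,26/3] z:[27,30] -> miss, prune
  N2 x:[31,42] y:[16/3,18] z:[31,45] -> miss, prune

5 AABB tests over nodes [0, 1, 6, 10, 2]; 1 leaf entered; closest P2.

== RESULT ==
2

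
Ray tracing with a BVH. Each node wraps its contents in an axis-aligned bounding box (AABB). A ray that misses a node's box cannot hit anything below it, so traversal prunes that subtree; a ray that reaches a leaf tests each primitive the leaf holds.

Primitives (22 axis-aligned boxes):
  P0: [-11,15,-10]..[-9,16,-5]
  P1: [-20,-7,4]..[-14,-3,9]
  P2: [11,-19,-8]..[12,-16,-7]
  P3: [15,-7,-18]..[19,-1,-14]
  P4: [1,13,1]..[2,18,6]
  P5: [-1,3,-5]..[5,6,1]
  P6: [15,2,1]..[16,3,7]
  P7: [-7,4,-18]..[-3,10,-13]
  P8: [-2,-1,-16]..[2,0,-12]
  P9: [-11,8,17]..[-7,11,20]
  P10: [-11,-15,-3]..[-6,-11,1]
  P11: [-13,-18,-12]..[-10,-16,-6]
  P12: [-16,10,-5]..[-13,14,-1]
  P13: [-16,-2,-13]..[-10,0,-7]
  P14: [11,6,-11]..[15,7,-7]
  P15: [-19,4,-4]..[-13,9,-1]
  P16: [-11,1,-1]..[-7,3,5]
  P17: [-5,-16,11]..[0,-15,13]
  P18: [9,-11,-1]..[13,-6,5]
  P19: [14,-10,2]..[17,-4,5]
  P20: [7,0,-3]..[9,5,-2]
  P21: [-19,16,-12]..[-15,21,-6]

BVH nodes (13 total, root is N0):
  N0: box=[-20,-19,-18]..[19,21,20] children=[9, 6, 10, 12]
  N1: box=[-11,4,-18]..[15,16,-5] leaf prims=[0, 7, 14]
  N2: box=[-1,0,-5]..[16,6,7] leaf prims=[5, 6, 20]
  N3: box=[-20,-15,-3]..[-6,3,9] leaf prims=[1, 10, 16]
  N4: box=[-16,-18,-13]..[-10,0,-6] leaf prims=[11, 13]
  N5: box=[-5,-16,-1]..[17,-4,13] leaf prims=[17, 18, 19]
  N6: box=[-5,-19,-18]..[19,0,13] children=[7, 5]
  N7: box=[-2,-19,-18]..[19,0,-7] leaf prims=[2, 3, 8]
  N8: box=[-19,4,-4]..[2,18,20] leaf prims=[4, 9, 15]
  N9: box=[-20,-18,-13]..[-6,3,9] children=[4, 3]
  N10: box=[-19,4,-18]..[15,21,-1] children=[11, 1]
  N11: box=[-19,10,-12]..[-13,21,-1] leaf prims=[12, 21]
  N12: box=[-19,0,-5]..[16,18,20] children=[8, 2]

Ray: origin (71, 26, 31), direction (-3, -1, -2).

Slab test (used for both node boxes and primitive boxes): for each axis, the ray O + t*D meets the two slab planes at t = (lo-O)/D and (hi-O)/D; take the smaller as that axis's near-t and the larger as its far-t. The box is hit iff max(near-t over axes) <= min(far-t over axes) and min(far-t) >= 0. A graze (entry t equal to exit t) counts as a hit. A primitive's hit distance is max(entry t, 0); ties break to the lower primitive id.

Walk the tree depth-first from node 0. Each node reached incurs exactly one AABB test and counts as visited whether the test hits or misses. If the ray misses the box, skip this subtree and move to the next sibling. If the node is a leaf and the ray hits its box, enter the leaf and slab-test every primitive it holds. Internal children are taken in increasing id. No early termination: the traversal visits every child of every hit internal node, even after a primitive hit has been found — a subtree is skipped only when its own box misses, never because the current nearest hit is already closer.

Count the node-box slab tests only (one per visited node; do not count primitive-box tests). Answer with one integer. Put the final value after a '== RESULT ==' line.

Traverse from the root:
N0 x:[52/3,91/3] y:[5,45] z:[11/2,49/2] -> hit [52/3,49/2], descend [6, 9, 10, 12]
  N6 x:[52/3,76/3] y:[26,45] z:[9,49/2] -> miss, prune
  N9 x:[77/3,91/3] y:[23,44] z:[11,22] -> miss, prune
  N10 x:[56/3,30] y:[5,22] z:[16,49/2] -> hit [56/3,22], descend [1, 11]
    N1 x:[56/3,82/3] y:[10,22] z:[18,49/2] -> hit [56/3,22] leaf, test {P0(miss), P7(miss), P14@t=19}
    N11 x:[28,30] y:[5,16] z:[16,43/2] -> miss, prune
  N12 x:[55/3,30] y:[8,26] z:[11/2,18] -> miss, prune

order=[0, 6, 9, 10, 1, 11, 12]  |boxes|=7  |leaves|=1  hit=P14

== RESULT ==
7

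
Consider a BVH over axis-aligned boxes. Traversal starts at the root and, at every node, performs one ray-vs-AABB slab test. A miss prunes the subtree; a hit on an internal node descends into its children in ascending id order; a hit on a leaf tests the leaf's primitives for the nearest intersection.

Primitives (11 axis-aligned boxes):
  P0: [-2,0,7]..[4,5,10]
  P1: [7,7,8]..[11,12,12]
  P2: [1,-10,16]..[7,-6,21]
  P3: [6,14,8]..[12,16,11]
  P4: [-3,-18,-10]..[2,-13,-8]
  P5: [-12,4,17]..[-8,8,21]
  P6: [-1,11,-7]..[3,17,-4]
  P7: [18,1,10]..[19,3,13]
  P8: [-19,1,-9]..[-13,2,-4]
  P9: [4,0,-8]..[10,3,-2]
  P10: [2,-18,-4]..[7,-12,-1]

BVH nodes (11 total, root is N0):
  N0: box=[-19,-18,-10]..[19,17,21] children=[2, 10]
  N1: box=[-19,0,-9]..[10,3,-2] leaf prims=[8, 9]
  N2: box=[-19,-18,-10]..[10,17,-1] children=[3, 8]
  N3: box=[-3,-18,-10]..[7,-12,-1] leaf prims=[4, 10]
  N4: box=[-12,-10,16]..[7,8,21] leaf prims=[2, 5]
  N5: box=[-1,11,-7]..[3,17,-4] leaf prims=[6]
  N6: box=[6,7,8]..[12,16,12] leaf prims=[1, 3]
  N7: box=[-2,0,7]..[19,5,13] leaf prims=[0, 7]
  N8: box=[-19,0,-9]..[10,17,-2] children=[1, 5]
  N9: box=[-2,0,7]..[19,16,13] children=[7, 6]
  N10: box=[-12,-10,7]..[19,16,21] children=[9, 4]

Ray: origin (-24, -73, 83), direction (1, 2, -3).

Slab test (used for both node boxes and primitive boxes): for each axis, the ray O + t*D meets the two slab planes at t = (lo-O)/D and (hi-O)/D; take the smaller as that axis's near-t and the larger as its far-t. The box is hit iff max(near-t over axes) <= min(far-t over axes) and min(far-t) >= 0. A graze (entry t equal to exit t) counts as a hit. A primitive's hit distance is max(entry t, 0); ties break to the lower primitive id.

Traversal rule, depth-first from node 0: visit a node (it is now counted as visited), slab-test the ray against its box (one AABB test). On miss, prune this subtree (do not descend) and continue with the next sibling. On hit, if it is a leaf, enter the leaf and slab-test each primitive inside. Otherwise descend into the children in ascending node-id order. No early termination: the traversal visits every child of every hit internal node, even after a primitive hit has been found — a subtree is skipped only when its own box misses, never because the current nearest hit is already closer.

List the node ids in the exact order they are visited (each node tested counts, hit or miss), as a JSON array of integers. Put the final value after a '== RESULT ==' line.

Walk:
N0 x:[5,43] y:[55/2,45] z:[62/3,31] -> hit [55/2,31], descend [2, 10]
  N2 x:[5,34] y:[55/2,45] z:[28,31] -> hit [28,31], descend [3, 8]
    N3 x:[21,31] y:[55/2,61/2] z:[28,31] -> hit [28,61/2] leaf, test {P4(miss), P10@t=28}
    N8 x:[5,34] y:[73/2,45] z:[85/3,92/3] -> miss, prune
  N10 x:[12,43] y:[63/2,89/2] z:[62/3,76/3] -> miss, prune

order=[0, 2, 3, 8, 10]  |boxes|=5  |leaves|=1  hit=P10

== RESULT ==
[0, 2, 3, 8, 10]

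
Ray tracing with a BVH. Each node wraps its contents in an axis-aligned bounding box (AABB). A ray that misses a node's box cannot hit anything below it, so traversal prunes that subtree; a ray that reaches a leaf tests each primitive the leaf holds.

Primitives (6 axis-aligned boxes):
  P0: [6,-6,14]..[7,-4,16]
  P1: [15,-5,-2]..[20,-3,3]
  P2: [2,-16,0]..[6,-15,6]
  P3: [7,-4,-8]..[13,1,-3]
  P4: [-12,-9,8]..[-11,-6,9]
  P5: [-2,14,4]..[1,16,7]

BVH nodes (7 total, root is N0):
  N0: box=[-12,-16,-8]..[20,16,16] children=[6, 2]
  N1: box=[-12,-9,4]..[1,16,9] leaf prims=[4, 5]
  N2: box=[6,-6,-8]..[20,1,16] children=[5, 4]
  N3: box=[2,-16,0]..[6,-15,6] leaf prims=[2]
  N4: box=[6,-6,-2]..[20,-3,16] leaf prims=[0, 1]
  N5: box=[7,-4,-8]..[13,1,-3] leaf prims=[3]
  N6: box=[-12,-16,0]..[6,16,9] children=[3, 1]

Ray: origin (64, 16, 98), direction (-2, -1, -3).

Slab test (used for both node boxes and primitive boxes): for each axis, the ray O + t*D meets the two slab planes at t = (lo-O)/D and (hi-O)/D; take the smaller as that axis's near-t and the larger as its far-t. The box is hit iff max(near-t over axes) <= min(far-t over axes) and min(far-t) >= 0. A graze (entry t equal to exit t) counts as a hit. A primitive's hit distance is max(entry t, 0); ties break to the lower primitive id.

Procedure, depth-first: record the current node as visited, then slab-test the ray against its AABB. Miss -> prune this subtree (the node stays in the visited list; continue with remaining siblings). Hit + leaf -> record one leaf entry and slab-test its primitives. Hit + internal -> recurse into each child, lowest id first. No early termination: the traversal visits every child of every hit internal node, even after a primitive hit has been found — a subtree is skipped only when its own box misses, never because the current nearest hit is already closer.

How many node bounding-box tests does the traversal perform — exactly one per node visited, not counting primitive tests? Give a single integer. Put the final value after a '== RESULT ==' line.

Walk:
N0 x:[22,38] y:[0,32] z:[82/3,106/3] -> hit [82/3,32], descend [2, 6]
  N2 x:[22,29] y:[15,22] z:[82/3,106/3] -> miss, prune
  N6 x:[29,38] y:[0,32] z:[89/3,98/3] -> hit [89/3,32], descend [1, 3]
    N1 x:[63/2,38] y:[0,25] z:[89/3,94/3] -> miss, prune
    N3 x:[29,31] y:[31,32] z:[92/3,98/3] -> hit [31,31] leaf, test {P2@t=31}

Visited [0, 2, 6, 1, 3]. Tests: 5 box, 1 leaf. Nearest: P2.

== RESULT ==
5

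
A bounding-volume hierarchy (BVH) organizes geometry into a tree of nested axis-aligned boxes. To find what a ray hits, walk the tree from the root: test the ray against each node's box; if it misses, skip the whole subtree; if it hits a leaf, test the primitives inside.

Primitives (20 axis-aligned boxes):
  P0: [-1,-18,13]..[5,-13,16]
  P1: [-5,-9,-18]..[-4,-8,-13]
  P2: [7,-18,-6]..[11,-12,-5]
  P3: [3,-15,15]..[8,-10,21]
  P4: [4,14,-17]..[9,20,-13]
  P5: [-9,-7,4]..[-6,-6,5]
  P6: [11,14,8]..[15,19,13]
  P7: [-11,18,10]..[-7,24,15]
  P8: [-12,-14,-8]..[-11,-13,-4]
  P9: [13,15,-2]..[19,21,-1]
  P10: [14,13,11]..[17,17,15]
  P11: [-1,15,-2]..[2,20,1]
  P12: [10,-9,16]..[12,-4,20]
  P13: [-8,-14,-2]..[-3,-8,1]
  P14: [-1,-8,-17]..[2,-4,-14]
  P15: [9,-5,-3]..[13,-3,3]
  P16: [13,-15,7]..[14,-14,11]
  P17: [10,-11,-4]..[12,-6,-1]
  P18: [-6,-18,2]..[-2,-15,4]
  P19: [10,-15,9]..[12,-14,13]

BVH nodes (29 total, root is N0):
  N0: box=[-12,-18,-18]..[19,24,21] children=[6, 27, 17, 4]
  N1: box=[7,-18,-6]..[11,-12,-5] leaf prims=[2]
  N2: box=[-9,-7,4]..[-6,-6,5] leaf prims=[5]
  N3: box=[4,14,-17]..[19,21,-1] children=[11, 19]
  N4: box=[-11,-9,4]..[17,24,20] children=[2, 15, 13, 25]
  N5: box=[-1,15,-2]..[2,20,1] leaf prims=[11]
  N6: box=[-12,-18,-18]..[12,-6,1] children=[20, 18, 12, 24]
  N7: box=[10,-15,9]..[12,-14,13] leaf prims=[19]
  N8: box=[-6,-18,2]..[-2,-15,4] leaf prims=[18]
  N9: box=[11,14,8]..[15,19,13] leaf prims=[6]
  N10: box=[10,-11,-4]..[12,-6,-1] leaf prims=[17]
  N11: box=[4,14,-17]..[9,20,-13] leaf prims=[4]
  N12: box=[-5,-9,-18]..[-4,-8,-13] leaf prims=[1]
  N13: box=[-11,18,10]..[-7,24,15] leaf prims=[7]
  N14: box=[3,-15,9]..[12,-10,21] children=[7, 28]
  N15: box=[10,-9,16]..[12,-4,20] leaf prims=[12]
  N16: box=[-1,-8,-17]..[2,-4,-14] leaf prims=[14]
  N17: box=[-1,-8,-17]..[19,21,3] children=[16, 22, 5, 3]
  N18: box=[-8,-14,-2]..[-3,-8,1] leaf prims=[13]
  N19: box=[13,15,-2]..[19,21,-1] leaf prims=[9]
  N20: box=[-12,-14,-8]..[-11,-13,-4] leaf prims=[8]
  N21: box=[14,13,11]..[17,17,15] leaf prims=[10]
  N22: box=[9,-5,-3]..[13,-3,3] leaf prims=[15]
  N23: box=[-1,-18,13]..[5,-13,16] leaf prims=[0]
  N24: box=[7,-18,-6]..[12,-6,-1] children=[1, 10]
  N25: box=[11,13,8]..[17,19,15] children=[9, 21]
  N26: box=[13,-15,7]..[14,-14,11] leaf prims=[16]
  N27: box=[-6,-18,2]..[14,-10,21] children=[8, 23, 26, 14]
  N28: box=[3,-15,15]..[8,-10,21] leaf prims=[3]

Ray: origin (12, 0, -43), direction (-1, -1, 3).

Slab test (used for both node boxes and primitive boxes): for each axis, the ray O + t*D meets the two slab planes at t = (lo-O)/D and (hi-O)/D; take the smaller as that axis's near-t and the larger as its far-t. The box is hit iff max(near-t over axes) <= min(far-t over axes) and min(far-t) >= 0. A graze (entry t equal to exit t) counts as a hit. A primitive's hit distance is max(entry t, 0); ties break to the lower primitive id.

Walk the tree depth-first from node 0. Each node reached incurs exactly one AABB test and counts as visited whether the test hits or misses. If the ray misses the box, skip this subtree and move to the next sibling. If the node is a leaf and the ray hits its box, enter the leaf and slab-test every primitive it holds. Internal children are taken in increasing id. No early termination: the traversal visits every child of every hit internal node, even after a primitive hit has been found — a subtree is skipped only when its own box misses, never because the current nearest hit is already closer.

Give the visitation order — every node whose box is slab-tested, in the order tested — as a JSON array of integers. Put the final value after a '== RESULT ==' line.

Trace the traversal:
N0 x:[-7,24] y:[-24,18] z:[25/3,64/3] -> hit [25/3,18], descend [4, 6, 17, 27]
  N4 x:[-5,23] y:[-24,9] z:[47/3,21] -> miss, prune
  N6 x:[0,24] y:[6,18] z:[25/3,44/3] -> hit [25/3,44/3], descend [12, 18, 20, 24]
    N12 x:[16,17] y:[8,9] z:[25/3,10] -> miss, prune
    N18 x:[15,20] y:[8,14] z:[41/3,44/3] -> miss, prune
    N20 x:[23,24] y:[13,14] z:[35/3,13] -> miss, prune
    N24 x:[0,5] y:[6,18] z:[37/3,14] -> miss, prune
  N17 x:[-7,13] y:[-21,8] z:[26/3,46/3] -> miss, prune
  N27 x:[-2,18] y:[10,18] z:[15,64/3] -> hit [15,18], descend [8, 14, 23, 26]
    N8 x:[14,18] y:[15,18] z:[15,47/3] -> hit [15,47/3] leaf, test {P18@t=15}
    N14 x:[0,9] y:[10,15] z:[52/3,64/3] -> miss, prune
    N23 x:[7,13] y:[13,18] z:[56/3,59/3] -> miss, prune
    N26 x:[-2,-1] y:[14,15] z:[50/3,18] -> miss, prune

Visited [0, 4, 6, 12, 18, 20, 24, 17, 27, 8, 14, 23, 26]. Tests: 13 box, 1 leaf. Nearest: P18.

== RESULT ==
[0, 4, 6, 12, 18, 20, 24, 17, 27, 8, 14, 23, 26]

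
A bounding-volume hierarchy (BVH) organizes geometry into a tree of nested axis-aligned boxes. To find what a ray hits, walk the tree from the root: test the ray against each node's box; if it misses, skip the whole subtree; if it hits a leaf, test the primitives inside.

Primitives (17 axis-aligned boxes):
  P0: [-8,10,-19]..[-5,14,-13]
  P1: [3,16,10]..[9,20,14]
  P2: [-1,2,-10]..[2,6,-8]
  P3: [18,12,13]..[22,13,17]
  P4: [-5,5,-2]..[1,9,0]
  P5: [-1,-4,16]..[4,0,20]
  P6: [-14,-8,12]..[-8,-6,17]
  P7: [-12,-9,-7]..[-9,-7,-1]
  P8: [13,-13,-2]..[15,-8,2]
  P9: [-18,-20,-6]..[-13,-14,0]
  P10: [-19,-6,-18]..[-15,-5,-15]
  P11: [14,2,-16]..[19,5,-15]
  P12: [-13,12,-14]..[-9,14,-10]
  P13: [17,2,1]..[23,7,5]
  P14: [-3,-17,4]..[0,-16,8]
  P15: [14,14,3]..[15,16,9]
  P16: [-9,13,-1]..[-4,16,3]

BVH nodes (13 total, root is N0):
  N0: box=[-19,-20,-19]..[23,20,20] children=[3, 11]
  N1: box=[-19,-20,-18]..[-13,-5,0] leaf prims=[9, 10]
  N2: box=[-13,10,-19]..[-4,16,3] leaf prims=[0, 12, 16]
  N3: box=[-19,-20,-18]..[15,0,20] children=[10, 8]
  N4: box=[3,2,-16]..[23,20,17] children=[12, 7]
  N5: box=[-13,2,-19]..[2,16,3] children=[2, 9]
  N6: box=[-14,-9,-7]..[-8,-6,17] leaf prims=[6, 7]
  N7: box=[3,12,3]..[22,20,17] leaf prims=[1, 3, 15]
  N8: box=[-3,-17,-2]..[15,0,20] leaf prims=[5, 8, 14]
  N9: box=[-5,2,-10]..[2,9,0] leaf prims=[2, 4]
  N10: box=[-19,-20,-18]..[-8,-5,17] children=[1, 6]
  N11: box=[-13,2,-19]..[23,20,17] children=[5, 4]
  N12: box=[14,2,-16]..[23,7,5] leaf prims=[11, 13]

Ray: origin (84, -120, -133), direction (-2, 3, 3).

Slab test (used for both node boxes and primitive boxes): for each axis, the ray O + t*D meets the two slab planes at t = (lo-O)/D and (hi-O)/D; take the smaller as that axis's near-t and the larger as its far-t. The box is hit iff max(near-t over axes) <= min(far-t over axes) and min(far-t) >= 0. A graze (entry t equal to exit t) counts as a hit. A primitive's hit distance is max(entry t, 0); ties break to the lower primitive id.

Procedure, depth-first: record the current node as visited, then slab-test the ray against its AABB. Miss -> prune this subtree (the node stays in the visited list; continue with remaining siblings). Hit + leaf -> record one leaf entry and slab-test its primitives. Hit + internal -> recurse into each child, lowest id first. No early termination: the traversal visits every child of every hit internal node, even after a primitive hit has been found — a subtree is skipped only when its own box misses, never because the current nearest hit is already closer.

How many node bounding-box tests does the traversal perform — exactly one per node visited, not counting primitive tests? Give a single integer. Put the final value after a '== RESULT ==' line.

Trace the traversal:
N0 x:[61/2,103/2] y:[100/3,140/3] z:[38,51] -> hit [38,140/3], descend [3, 11]
  N3 x:[69/2,103/2] y:[100/3,40] z:[115/3,51] -> hit [115/3,40], descend [8, 10]
    N8 x:[69/2,87/2] y:[103/3,40] z:[131/3,51] -> miss, prune
    N10 x:[46,103/2] y:[100/3,115/3] z:[115/3,50] -> miss, prune
  N11 x:[61/2,97/2] y:[122/3,140/3] z:[38,50] -> hit [122/3,140/3], descend [4, 5]
    N4 x:[61/2,81/2] y:[122/3,140/3] z:[39,50] -> miss, prune
    N5 x:[41,97/2] y:[122/3,136/3] z:[38,136/3] -> hit [41,136/3], descend [2, 9]
      N2 x:[44,97/2] y:[130/3,136/3] z:[38,136/3] -> hit [44,136/3] leaf, test {P0(miss), P12(miss), P16@t=133/3}
      N9 x:[41,89/2] y:[122/3,43] z:[41,133/3] -> hit [41,43] leaf, test {P2@t=41, P4(miss)}

order=[0, 3, 8, 10, 11, 4, 5, 2, 9]  |boxes|=9  |leaves|=2  hit=P2

== RESULT ==
9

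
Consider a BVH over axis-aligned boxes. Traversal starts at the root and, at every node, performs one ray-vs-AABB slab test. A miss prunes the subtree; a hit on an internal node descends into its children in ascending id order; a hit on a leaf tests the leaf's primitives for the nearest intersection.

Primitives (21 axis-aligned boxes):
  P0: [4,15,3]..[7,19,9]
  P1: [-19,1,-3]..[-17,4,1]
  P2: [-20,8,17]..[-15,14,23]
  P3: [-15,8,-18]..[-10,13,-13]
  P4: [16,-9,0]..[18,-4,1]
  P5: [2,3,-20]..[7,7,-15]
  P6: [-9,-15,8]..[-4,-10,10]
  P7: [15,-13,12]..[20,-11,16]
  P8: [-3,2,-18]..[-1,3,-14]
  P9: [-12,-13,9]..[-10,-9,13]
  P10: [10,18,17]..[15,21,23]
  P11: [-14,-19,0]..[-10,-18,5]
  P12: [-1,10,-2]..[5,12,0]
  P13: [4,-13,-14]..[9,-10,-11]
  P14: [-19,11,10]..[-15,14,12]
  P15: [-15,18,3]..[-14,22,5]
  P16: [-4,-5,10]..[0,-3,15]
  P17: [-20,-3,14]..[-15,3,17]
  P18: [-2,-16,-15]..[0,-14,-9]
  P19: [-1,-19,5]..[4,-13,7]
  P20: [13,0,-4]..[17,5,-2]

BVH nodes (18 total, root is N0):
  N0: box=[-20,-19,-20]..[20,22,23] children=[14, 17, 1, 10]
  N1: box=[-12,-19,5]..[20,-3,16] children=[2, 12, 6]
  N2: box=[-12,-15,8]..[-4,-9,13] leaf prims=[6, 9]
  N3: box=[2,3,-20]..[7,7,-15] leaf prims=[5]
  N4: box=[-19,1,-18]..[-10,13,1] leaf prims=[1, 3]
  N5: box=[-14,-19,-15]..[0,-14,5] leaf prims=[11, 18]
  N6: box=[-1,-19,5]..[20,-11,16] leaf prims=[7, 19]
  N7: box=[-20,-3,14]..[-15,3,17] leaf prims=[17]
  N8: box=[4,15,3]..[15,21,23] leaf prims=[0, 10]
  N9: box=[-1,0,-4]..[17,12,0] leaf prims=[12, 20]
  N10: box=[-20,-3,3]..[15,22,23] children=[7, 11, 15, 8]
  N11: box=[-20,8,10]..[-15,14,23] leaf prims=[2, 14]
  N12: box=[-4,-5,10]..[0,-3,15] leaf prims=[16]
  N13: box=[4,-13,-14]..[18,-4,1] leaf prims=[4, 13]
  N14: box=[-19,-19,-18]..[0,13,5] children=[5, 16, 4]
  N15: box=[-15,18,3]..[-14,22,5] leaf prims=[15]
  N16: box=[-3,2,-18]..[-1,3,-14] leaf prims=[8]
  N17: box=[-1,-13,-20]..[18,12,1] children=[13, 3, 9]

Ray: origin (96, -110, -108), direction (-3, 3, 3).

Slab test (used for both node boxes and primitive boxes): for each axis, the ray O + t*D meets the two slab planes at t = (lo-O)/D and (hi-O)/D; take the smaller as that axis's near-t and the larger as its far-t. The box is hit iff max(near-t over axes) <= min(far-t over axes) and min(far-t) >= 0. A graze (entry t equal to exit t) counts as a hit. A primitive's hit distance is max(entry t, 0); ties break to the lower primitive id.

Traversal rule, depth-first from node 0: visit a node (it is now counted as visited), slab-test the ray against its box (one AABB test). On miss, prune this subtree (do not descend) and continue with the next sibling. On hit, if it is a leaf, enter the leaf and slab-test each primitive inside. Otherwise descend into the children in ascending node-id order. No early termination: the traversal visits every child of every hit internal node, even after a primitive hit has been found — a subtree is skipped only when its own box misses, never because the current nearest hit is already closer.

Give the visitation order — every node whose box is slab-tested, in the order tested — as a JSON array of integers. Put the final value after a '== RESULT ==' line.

Walk:
N0 x:[76/3,116/3] y:[91/3,44] z:[88/3,131/3] -> hit [91/3,116/3], descend [1, 10, 14, 17]
  N1 x:[76/3,36] y:[91/3,107/3] z:[113/3,124/3] -> miss, prune
  N10 x:[27,116/3] y:[107/3,44] z:[37,131/3] -> hit [37,116/3], descend [7, 8, 11, 15]
    N7 x:[37,116/3] y:[107/3,113/3] z:[122/3,125/3] -> miss, prune
    N8 x:[27,92/3] y:[125/3,131/3] z:[37,131/3] -> miss, prune
    N11 x:[37,116/3] y:[118/3,124/3] z:[118/3,131/3] -> miss, prune
    N15 x:[110/3,37] y:[128/3,44] z:[37,113/3] -> miss, prune
  N14 x:[32,115/3] y:[91/3,41] z:[30,113/3] -> hit [32,113/3], descend [4, 5, 16]
    N4 x:[106/3,115/3] y:[37,41] z:[30,109/3] -> miss, prune
    N5 x:[32,110/3] y:[91/3,32] z:[31,113/3] -> hit [32,32] leaf, test {P11(miss), P18@t=32}
    N16 x:[97/3,33] y:[112/3,113/3] z:[30,94/3] -> miss, prune
  N17 x:[26,97/3] y:[97/3,122/3] z:[88/3,109/3] -> hit [97/3,97/3], descend [3, 9, 13]
    N3 x:[89/3,94/3] y:[113/3,39] z:[88/3,31] -> miss, prune
    N9 x:[79/3,97/3] y:[110/3,122/3] z:[104/3,36] -> miss, prune
    N13 x:[26,92/3] y:[97/3,106/3] z:[94/3,109/3] -> miss, prune

Visited [0, 1, 10, 7, 8, 11, 15, 14, 4, 5, 16, 17, 3, 9, 13]. Tests: 15 box, 1 leaf. Nearest: P18.

== RESULT ==
[0, 1, 10, 7, 8, 11, 15, 14, 4, 5, 16, 17, 3, 9, 13]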